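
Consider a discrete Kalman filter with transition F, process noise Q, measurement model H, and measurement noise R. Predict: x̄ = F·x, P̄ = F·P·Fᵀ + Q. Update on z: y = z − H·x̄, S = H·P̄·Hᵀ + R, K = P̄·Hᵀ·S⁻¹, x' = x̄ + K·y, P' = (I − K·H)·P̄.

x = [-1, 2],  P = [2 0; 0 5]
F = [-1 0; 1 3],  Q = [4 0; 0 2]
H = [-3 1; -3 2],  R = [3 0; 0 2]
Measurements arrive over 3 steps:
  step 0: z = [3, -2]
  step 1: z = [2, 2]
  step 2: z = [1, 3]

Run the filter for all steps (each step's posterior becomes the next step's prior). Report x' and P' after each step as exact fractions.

step 0: x̄ = F·x = [1, 5]
step 0: P̄ = F·P·Fᵀ + Q = [6 -2; -2 49]
step 0: y = z − H·x̄ = [1, -9]
step 0: S = H·P̄·Hᵀ + R = [118 170; 170 276]
step 0: K = P̄·Hᵀ·S⁻¹ = [-445/917 201/917; -625/917 1461/1834]
step 0: x' = x̄ + K·y = [-191/131, -747/262]
step 0: P' = (I − K·H)·P̄ = [1024/917 1737/917; 1737/917 3336/917]
step 1: x̄ = F·x = [191/131, -2623/262]
step 1: P̄ = F·P·Fᵀ + Q = [4692/917 -6235/917; -6235/917 43304/917]
step 1: y = z − H·x̄ = [4293/262, 3458/131]
step 1: S = H·P̄·Hᵀ + R = [125693/917 184951/917; 184951/917 292098/917]
step 1: K = P̄·Hᵀ·S⁻¹ = [-1115696/2734789 457899/2734789; -1488593/2734789 1928550/2734789]
step 1: x' = x̄ + K·y = [-2206733/2734789, -862708/2734789]
step 1: P' = (I − K·H)·P̄ = [2536658/2734789 4262886/2734789; 4262886/2734789 8322879/2734789]
step 2: x̄ = F·x = [2206733/2734789, -4794857/2734789]
step 2: P̄ = F·P·Fᵀ + Q = [13475814/2734789 -15325316/2734789; -15325316/2734789 108489463/2734789]
step 2: y = z − H·x̄ = [14149845/2734789, 24414280/2734789]
step 2: S = H·P̄·Hᵀ + R = [329928052/2734789 476189096/2734789; 476189096/2734789 744613548/2734789]
step 2: K = P̄·Hᵀ·S⁻¹ = [-70093663/172891238 28322157/172891238; -932357671/1728912380 301701633/432228095]
step 2: x' = x̄ + K·y = [29682511/172891238, 583643449/345782476]
step 2: P' = (I − K·H)·P̄ = [79534382/86445619 266925303/172891238; 266925303/172891238 5210686077/1728912380]

step 0: x' = [-191/131, -747/262], P' = [1024/917 1737/917; 1737/917 3336/917]
step 1: x' = [-2206733/2734789, -862708/2734789], P' = [2536658/2734789 4262886/2734789; 4262886/2734789 8322879/2734789]
step 2: x' = [29682511/172891238, 583643449/345782476], P' = [79534382/86445619 266925303/172891238; 266925303/172891238 5210686077/1728912380]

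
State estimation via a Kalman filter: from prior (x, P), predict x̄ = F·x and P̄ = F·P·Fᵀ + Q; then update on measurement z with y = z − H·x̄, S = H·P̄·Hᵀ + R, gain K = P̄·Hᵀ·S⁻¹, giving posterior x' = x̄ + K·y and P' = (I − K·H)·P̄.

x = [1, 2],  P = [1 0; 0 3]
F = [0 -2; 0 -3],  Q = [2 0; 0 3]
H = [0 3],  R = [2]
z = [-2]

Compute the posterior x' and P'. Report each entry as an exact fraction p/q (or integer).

x' = [-14/17, -12/17]
P' = [223/68 9/68; 9/68 15/68]

x̄ = F·x = [-4, -6]
P̄ = F·P·Fᵀ + Q = [14 18; 18 30]
y = z − H·x̄ = [16]
S = H·P̄·Hᵀ + R = [272]
K = P̄·Hᵀ·S⁻¹ = [27/136; 45/136]
x' = x̄ + K·y = [-14/17, -12/17]
P' = (I − K·H)·P̄ = [223/68 9/68; 9/68 15/68]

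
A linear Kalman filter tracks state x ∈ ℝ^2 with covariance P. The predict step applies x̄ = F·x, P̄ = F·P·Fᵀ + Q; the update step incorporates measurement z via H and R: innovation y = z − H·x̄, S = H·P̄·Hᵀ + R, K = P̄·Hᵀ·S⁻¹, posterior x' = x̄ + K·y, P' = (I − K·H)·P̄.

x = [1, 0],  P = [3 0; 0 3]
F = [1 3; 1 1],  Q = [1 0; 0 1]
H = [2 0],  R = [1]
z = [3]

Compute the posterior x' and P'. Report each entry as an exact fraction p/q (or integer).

x' = [187/125, 149/125]
P' = [31/125 12/125; 12/125 299/125]

x̄ = F·x = [1, 1]
P̄ = F·P·Fᵀ + Q = [31 12; 12 7]
y = z − H·x̄ = [1]
S = H·P̄·Hᵀ + R = [125]
K = P̄·Hᵀ·S⁻¹ = [62/125; 24/125]
x' = x̄ + K·y = [187/125, 149/125]
P' = (I − K·H)·P̄ = [31/125 12/125; 12/125 299/125]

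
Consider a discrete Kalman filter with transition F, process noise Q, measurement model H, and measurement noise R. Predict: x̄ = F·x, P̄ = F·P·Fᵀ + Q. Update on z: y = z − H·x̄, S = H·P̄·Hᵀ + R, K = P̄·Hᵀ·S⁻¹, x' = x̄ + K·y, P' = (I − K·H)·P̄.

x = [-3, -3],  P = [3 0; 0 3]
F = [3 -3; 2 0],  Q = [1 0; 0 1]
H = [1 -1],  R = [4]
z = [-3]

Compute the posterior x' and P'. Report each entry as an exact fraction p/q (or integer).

x' = [-37/4, -29/4]
P' = [611/36 463/36; 463/36 443/36]

x̄ = F·x = [0, -6]
P̄ = F·P·Fᵀ + Q = [55 18; 18 13]
y = z − H·x̄ = [-9]
S = H·P̄·Hᵀ + R = [36]
K = P̄·Hᵀ·S⁻¹ = [37/36; 5/36]
x' = x̄ + K·y = [-37/4, -29/4]
P' = (I − K·H)·P̄ = [611/36 463/36; 463/36 443/36]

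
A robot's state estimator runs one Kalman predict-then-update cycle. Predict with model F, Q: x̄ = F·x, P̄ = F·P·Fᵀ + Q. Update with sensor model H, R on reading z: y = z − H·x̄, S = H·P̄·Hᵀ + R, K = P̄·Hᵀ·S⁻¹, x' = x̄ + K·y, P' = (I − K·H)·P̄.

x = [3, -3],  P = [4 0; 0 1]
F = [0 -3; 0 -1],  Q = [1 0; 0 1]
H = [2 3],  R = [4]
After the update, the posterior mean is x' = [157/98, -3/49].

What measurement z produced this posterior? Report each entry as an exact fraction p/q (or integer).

z = [2]

x̄ = F·x = [9, 3]
P̄ = F·P·Fᵀ + Q = [10 3; 3 2]
S = H·P̄·Hᵀ + R = [98]
K = P̄·Hᵀ·S⁻¹ = [29/98; 6/49]
x' − x̄ = [-725/98, -150/49] = K·y
y = (KᵀK)⁻¹·Kᵀ·(x' − x̄) = [-25]
z = y + H·x̄ = [-25] + [27] = [2]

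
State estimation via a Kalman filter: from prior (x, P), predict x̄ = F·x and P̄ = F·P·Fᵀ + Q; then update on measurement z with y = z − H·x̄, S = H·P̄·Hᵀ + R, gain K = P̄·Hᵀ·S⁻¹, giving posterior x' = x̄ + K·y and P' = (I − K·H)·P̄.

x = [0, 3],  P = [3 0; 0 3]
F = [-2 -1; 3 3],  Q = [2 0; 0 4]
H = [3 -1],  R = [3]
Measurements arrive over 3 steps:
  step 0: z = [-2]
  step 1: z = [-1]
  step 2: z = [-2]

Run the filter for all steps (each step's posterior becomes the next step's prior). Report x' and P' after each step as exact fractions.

step 0: x̄ = F·x = [-3, 9]
step 0: P̄ = F·P·Fᵀ + Q = [17 -27; -27 58]
step 0: y = z − H·x̄ = [16]
step 0: S = H·P̄·Hᵀ + R = [376]
step 0: K = P̄·Hᵀ·S⁻¹ = [39/188; -139/376]
step 0: x' = x̄ + K·y = [15/47, 145/47]
step 0: P' = (I − K·H)·P̄ = [77/94 345/188; 345/188 2487/376]
step 1: x̄ = F·x = [-175/47, 480/47]
step 1: P̄ = F·P·Fᵀ + Q = [7231/376 -15519/376; -15519/376 39079/376]
step 1: y = z − H·x̄ = [958/47]
step 1: S = H·P̄·Hᵀ + R = [24800/47]
step 1: K = P̄·Hᵀ·S⁻¹ = [9303/49600; -21409/49600]
step 1: x' = x̄ + K·y = [2471/24800, 35087/24800]
step 1: P' = (I − K·H)·P̄ = [66353/99200 143241/99200; 143241/99200 558177/99200]
step 2: x̄ = F·x = [-40029/24800, 56337/12400]
step 2: P̄ = F·P·Fᵀ + Q = [1594953/99200 -1680909/49600; -1680909/49600 2148977/24800]
step 2: y = z − H·x̄ = [183161/24800]
step 2: S = H·P̄·Hᵀ + R = [43418993/99200]
step 2: K = P̄·Hᵀ·S⁻¹ = [8146677/43418993; -18681362/43418993]
step 2: x' = x̄ + K·y = [-9913926/43418993, 59294140/43418993]
step 2: P' = (I − K·H)·P̄ = [58123125/86837986 125489313/86837986; 125489313/86837986 488556111/86837986]

step 0: x' = [15/47, 145/47], P' = [77/94 345/188; 345/188 2487/376]
step 1: x' = [2471/24800, 35087/24800], P' = [66353/99200 143241/99200; 143241/99200 558177/99200]
step 2: x' = [-9913926/43418993, 59294140/43418993], P' = [58123125/86837986 125489313/86837986; 125489313/86837986 488556111/86837986]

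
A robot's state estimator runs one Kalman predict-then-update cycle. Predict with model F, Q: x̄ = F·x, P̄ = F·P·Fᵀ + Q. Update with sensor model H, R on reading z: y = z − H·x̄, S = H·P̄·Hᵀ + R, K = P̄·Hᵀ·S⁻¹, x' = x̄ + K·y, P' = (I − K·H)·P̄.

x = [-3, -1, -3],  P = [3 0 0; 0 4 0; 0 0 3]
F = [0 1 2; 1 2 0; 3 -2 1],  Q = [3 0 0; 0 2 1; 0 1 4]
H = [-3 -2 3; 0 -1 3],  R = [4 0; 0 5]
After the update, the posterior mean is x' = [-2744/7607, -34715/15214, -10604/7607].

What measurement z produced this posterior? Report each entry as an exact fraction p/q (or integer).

z = [1, -1]

x̄ = F·x = [-7, -5, -10]
P̄ = F·P·Fᵀ + Q = [19 8 -2; 8 21 -6; -2 -6 50]
S = H·P̄·Hᵀ + R = [913 588; 588 512]
K = P̄·Hᵀ·S⁻¹ = [-4027/15214 16835/60856; -5019/30428 13785/121712; -357/7607 10911/30428]
x' − x̄ = [50505/7607, 41355/15214, 65466/7607] = K·y
y = (KᵀK)⁻¹·Kᵀ·(x' − x̄) = [0, 24]
z = y + H·x̄ = [0, 24] + [1, -25] = [1, -1]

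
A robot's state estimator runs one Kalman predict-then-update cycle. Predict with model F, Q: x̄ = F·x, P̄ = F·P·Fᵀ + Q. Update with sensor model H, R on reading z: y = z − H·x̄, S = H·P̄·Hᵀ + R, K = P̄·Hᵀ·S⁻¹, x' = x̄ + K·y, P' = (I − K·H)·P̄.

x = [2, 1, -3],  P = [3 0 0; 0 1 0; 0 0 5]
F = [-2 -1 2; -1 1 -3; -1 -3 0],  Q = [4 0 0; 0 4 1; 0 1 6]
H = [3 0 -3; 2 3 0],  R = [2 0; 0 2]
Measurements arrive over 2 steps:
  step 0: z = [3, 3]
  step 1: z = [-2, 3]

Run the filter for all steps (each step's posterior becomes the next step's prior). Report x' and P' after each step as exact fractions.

step 0: x' = [-576428/105189, 69761/15027, -225665/35063], P' = [1595434/105189 -151450/15027 525722/35063; -151450/15027 103954/15027 -49902/5009; 525722/35063 -49902/5009 527376/35063]
step 1: x' = [-91914586417/27714158519, 89508202485/27714158519, -73697556973/27714158519], P' = [116056246822/27714158519 -78440352328/27714158519 113793354418/27714158519; -78440352328/27714158519 59159450894/27714158519 -76941649860/27714158519; 113793354418/27714158519 -76941649860/27714158519 117573670356/27714158519]

step 0: x̄ = F·x = [-11, 8, -5]
step 0: P̄ = F·P·Fᵀ + Q = [37 -25 9; -25 53 1; 9 1 18]
step 0: y = z − H·x̄ = [21, 1]
step 0: S = H·P̄·Hᵀ + R = [335 -66; -66 327]
step 0: K = P̄·Hᵀ·S⁻¹ = [9134/35063 5209/105189; -872/5009 4481/15027; -2481/35063 1751/35063]
step 0: x' = x̄ + K·y = [-576428/105189, 69761/15027, -225665/35063]
step 0: P' = (I − K·H)·P̄ = [1595434/105189 -151450/15027 525722/35063; -151450/15027 103954/15027 -49902/5009; 525722/35063 -49902/5009 527376/35063]
step 1: x̄ = F·x = [-689461/105189, 3095740/105189, -888553/105189]
step 1: P̄ = F·P·Fᵀ + Q = [1192522/105189 -4900474/105189 1086172/105189; -4900474/105189 34853968/105189 -7302691/105189; 1086172/105189 -7302691/105189 2414770/105189]
step 1: y = z − H·x̄ = [-269218/35063, -7592731/105189]
step 1: S = H·P̄·Hᵀ + R = [4374970/35063 7419351/35063; 7419351/35063 259860490/105189]
step 1: K = P̄·Hᵀ·S⁻¹ = [3394338606/27714158519 -1604281670/27714158519; -2248053702/27714158519 10298824013/27714158519; -5670473907/27714158519 -1619120372/27714158519]
step 1: x' = x̄ + K·y = [-91914586417/27714158519, 89508202485/27714158519, -73697556973/27714158519]
step 1: P' = (I − K·H)·P̄ = [116056246822/27714158519 -78440352328/27714158519 113793354418/27714158519; -78440352328/27714158519 59159450894/27714158519 -76941649860/27714158519; 113793354418/27714158519 -76941649860/27714158519 117573670356/27714158519]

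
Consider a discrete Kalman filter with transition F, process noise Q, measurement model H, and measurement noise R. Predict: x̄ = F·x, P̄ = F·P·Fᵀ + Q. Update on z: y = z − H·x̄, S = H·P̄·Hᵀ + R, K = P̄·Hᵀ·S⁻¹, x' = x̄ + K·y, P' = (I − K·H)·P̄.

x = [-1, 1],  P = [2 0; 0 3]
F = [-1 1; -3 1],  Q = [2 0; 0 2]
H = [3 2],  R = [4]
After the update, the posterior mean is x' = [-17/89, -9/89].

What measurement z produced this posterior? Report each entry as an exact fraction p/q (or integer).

x̄ = F·x = [2, 4]
P̄ = F·P·Fᵀ + Q = [7 9; 9 23]
S = H·P̄·Hᵀ + R = [267]
K = P̄·Hᵀ·S⁻¹ = [13/89; 73/267]
x' − x̄ = [-195/89, -365/89] = K·y
y = (KᵀK)⁻¹·Kᵀ·(x' − x̄) = [-15]
z = y + H·x̄ = [-15] + [14] = [-1]

z = [-1]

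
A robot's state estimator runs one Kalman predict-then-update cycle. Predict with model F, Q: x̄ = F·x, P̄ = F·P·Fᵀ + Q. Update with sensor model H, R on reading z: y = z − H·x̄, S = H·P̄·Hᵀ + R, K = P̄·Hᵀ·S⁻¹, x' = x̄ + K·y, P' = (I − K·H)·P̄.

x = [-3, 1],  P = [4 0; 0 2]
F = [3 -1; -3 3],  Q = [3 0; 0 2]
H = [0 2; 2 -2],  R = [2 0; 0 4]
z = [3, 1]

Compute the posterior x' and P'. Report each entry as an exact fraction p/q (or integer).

x̄ = F·x = [-10, 12]
P̄ = F·P·Fᵀ + Q = [41 -42; -42 56]
y = z − H·x̄ = [-21, 45]
S = H·P̄·Hᵀ + R = [226 -392; -392 728]
K = P̄·Hᵀ·S⁻¹ = [35/97 1147/2716; 42/97 -7/194]
x' = x̄ + K·y = [3875/2716, 249/194]
P' = (I − K·H)·P̄ = [1637/1358 35/97; 35/97 42/97]

x' = [3875/2716, 249/194]
P' = [1637/1358 35/97; 35/97 42/97]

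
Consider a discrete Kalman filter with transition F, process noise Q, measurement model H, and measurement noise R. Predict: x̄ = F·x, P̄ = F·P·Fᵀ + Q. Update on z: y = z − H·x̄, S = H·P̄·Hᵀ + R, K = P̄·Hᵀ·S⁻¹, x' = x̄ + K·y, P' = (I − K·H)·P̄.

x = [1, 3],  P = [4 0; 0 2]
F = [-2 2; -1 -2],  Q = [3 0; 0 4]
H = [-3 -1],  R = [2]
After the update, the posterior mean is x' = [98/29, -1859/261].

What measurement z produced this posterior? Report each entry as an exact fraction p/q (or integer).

x̄ = F·x = [4, -7]
P̄ = F·P·Fᵀ + Q = [27 0; 0 16]
S = H·P̄·Hᵀ + R = [261]
K = P̄·Hᵀ·S⁻¹ = [-9/29; -16/261]
x' − x̄ = [-18/29, -32/261] = K·y
y = (KᵀK)⁻¹·Kᵀ·(x' − x̄) = [2]
z = y + H·x̄ = [2] + [-5] = [-3]

z = [-3]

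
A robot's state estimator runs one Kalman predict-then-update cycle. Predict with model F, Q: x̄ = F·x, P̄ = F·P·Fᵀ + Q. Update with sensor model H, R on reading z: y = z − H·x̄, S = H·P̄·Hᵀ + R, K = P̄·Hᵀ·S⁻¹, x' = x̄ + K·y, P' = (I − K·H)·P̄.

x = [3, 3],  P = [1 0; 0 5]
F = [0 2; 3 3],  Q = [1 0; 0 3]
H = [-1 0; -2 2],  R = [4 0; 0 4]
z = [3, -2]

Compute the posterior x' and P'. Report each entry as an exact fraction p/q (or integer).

x̄ = F·x = [6, 18]
P̄ = F·P·Fᵀ + Q = [21 30; 30 57]
y = z − H·x̄ = [9, -26]
S = H·P̄·Hᵀ + R = [25 -18; -18 76]
K = P̄·Hᵀ·S⁻¹ = [-159/197 9/197; -327/394 405/788]
x' = x̄ + K·y = [-483/197, -558/197]
P' = (I − K·H)·P̄ = [636/197 654/197; 654/197 1713/394]

x' = [-483/197, -558/197]
P' = [636/197 654/197; 654/197 1713/394]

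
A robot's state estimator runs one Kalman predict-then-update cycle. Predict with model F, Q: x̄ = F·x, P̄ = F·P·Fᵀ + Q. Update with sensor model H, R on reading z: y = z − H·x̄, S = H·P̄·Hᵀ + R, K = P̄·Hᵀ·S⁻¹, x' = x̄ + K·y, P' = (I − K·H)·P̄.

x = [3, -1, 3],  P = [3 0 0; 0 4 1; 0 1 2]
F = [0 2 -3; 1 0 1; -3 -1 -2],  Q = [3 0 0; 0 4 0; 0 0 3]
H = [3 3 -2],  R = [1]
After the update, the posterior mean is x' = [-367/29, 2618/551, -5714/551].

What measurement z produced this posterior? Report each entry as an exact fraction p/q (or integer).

z = [-3]

x̄ = F·x = [-11, 6, -14]
P̄ = F·P·Fᵀ + Q = [25 -4 3; -4 9 -14; 3 -14 46]
S = H·P̄·Hᵀ + R = [551]
K = P̄·Hᵀ·S⁻¹ = [3/29; 43/551; -125/551]
x' − x̄ = [-48/29, -688/551, 2000/551] = K·y
y = (KᵀK)⁻¹·Kᵀ·(x' − x̄) = [-16]
z = y + H·x̄ = [-16] + [13] = [-3]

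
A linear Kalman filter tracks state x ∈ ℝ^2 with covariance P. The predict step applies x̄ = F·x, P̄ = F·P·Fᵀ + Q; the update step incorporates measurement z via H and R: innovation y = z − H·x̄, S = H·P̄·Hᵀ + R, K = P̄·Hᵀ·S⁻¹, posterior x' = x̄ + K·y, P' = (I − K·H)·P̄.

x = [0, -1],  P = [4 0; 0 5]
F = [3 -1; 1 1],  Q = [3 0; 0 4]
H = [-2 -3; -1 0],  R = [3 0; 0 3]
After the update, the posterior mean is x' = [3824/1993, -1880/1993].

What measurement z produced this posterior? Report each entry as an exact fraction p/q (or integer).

x̄ = F·x = [1, -1]
P̄ = F·P·Fᵀ + Q = [44 7; 7 13]
S = H·P̄·Hᵀ + R = [380 109; 109 47]
K = P̄·Hᵀ·S⁻¹ = [-109/1993 -1613/1993; -576/1993 1039/1993]
x' − x̄ = [1831/1993, 113/1993] = K·y
y = (KᵀK)⁻¹·Kᵀ·(x' − x̄) = [-2, -1]
z = y + H·x̄ = [-2, -1] + [1, -1] = [-1, -2]

z = [-1, -2]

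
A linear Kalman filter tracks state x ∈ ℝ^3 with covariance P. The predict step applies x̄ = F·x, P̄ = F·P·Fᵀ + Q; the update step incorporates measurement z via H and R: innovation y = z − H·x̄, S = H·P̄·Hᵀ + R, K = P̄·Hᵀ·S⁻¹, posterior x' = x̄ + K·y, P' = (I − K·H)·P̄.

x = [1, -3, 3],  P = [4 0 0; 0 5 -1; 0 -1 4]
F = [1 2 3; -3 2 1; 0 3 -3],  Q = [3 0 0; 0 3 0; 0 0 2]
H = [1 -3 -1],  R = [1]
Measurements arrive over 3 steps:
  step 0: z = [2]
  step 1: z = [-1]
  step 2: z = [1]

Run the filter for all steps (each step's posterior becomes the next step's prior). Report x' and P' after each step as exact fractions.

step 0: x̄ = F·x = [4, -6, -18]
step 0: P̄ = F·P·Fᵀ + Q = [51 12 -9; 12 59 21; -9 21 101]
step 0: y = z − H·x̄ = [-38]
step 0: S = H·P̄·Hᵀ + R = [756]
step 0: K = P̄·Hᵀ·S⁻¹ = [2/63; -31/126; -173/756]
step 0: x' = x̄ + K·y = [176/63, 211/63, -3517/378]
step 0: P' = (I − K·H)·P̄ = [1055/21 376/21 -221/63; 376/21 278/21 -2717/126; -221/63 -2717/126 46427/756]
step 1: x̄ = F·x = [-2321/126, -4153/378, 4783/126]
step 1: P̄ = F·P·Fᵀ + Q = [37859/84 -32657/252 -39793/84; -32657/252 218819/756 -58673/252; -39793/84 -58673/252 89207/84]
step 1: y = z − H·x̄ = [2825/126]
step 1: S = H·P̄·Hᵀ + R = [373523/84]
step 1: K = P̄·Hᵀ·S⁻¹ = [110309/373523; -192803/1120569; -70327/373523]
step 1: x' = x̄ + K·y = [-4407333/373523, -49902607/3361707, 37806827/1120569]
step 1: P' = (I − K·H)·P̄ = [23489664/373523 35991133/373523 -84594044/373523; 35991133/373523 530487292/3361707 -422321090/1120569; -84594044/373523 -422321090/1120569 337797373/373523]
step 2: x̄ = F·x = [200790232/3361707, 132613258/3361707, -163323088/1120569]
step 2: P̄ = F·P·Fᵀ + Q = [11229071650/3361707 5267641531/3361707 -8241251164/1120569; 5267641531/3361707 2688056362/3361707 -3968038282/1120569; -8241251164/1120569 -3968038282/1120569 6105337235/373523]
step 2: y = z − H·x̄ = [-289558015/3361707]
step 2: S = H·P̄·Hᵀ + R = [36789944452/3361707]
step 2: K = P̄·Hᵀ·S⁻¹ = [20149900549/36789944452; 9107587291/36789944452; -43959444069/36789944452]
step 2: x' = x̄ + K·y = [461817843247/36789944452, 666821795593/36789944452, -1575727045999/36789944452]
step 2: P' = (I − K·H)·P̄ = [2111555265357/36789944452 3057750471279/36789944452 -7081846049029/36789944452; 3057750471279/36789944452 4743214675949/36789944452 -11181001143859/36789944452; -7081846049029/36789944452 -11181001143859/36789944452 26505116826617/36789944452]

step 0: x' = [176/63, 211/63, -3517/378], P' = [1055/21 376/21 -221/63; 376/21 278/21 -2717/126; -221/63 -2717/126 46427/756]
step 1: x' = [-4407333/373523, -49902607/3361707, 37806827/1120569], P' = [23489664/373523 35991133/373523 -84594044/373523; 35991133/373523 530487292/3361707 -422321090/1120569; -84594044/373523 -422321090/1120569 337797373/373523]
step 2: x' = [461817843247/36789944452, 666821795593/36789944452, -1575727045999/36789944452], P' = [2111555265357/36789944452 3057750471279/36789944452 -7081846049029/36789944452; 3057750471279/36789944452 4743214675949/36789944452 -11181001143859/36789944452; -7081846049029/36789944452 -11181001143859/36789944452 26505116826617/36789944452]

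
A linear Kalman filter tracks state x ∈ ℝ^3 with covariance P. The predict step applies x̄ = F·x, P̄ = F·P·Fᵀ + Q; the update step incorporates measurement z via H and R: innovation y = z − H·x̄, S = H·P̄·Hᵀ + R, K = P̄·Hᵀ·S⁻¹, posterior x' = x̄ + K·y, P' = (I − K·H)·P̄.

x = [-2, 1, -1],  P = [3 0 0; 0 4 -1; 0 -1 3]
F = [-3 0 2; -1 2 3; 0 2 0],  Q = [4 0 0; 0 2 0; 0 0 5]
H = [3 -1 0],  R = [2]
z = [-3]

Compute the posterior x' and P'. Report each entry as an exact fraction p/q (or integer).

x' = [-48/41, -25/41, 126/41]
P' = [1105/287 3103/287 1184/287; 3103/287 9243/287 3596/287; 1184/287 3596/287 5543/287]

x̄ = F·x = [4, 1, 2]
P̄ = F·P·Fᵀ + Q = [43 23 -4; 23 36 10; -4 10 21]
y = z − H·x̄ = [-14]
S = H·P̄·Hᵀ + R = [287]
K = P̄·Hᵀ·S⁻¹ = [106/287; 33/287; -22/287]
x' = x̄ + K·y = [-48/41, -25/41, 126/41]
P' = (I − K·H)·P̄ = [1105/287 3103/287 1184/287; 3103/287 9243/287 3596/287; 1184/287 3596/287 5543/287]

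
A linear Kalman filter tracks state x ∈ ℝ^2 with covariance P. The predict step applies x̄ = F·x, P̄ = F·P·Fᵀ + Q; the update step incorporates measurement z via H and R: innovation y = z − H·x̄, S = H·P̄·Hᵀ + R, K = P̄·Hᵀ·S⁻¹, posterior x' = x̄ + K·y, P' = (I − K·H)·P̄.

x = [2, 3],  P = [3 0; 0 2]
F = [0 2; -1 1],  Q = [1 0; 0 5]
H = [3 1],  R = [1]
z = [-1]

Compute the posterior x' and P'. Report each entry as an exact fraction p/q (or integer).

x' = [19/29, -81/29]
P' = [83/116 -109/58; -109/58 169/29]

x̄ = F·x = [6, 1]
P̄ = F·P·Fᵀ + Q = [9 4; 4 10]
y = z − H·x̄ = [-20]
S = H·P̄·Hᵀ + R = [116]
K = P̄·Hᵀ·S⁻¹ = [31/116; 11/58]
x' = x̄ + K·y = [19/29, -81/29]
P' = (I − K·H)·P̄ = [83/116 -109/58; -109/58 169/29]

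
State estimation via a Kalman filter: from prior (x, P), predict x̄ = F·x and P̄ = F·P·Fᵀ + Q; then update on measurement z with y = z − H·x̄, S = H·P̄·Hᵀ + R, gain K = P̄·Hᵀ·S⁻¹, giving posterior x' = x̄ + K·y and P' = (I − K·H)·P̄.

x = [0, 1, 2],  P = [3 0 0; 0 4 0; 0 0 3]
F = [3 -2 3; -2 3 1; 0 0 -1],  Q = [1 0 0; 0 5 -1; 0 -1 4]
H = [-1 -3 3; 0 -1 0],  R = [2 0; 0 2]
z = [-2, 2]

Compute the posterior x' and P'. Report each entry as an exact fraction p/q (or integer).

x' = [13056/2267, -4296/2267, -1496/2267]
P' = [195877/11335 -37194/11335 24903/11335; -37194/11335 20398/11335 7804/11335; 24903/11335 7804/11335 17337/11335]

x̄ = F·x = [4, 5, -2]
P̄ = F·P·Fᵀ + Q = [71 -33 -9; -33 56 -4; -9 -4 7]
y = z − H·x̄ = [23, 7]
S = H·P̄·Hᵀ + R = [568 147; 147 58]
K = P̄·Hᵀ·S⁻¹ = [-4793/11335 18597/11335; -294/11335 -10199/11335; 1848/11335 -3902/11335]
x' = x̄ + K·y = [13056/2267, -4296/2267, -1496/2267]
P' = (I − K·H)·P̄ = [195877/11335 -37194/11335 24903/11335; -37194/11335 20398/11335 7804/11335; 24903/11335 7804/11335 17337/11335]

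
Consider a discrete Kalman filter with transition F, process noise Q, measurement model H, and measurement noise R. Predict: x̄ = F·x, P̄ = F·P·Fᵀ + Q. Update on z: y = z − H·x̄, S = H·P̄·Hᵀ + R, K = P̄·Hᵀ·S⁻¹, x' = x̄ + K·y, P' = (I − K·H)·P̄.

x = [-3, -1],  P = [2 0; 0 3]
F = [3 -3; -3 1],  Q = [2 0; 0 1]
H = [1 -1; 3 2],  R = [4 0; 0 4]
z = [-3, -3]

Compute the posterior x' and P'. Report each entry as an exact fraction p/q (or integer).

x' = [-18353/8881, 17190/8881]
P' = [6852/8881 -6532/8881; -6532/8881 12552/8881]

x̄ = F·x = [-6, 8]
P̄ = F·P·Fᵀ + Q = [47 -27; -27 22]
y = z − H·x̄ = [11, -1]
S = H·P̄·Hᵀ + R = [127 124; 124 191]
K = P̄·Hᵀ·S⁻¹ = [3346/8881 1873/8881; -4771/8881 1377/8881]
x' = x̄ + K·y = [-18353/8881, 17190/8881]
P' = (I − K·H)·P̄ = [6852/8881 -6532/8881; -6532/8881 12552/8881]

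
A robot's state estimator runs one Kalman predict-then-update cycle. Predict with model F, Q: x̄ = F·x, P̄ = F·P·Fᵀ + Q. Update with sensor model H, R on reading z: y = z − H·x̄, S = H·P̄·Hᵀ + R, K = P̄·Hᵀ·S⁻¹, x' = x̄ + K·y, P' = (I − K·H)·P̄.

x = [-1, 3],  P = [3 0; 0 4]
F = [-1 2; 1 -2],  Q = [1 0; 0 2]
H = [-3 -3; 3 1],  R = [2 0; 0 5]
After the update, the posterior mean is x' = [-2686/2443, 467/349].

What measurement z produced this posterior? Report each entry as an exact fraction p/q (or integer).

z = [-1, -3]

x̄ = F·x = [7, -7]
P̄ = F·P·Fᵀ + Q = [20 -19; -19 21]
S = H·P̄·Hᵀ + R = [29 -15; -15 92]
K = P̄·Hᵀ·S⁻¹ = [339/2443 1144/2443; -156/349 -162/349]
x' − x̄ = [-19787/2443, 2910/349] = K·y
y = (KᵀK)⁻¹·Kᵀ·(x' − x̄) = [-1, -17]
z = y + H·x̄ = [-1, -17] + [0, 14] = [-1, -3]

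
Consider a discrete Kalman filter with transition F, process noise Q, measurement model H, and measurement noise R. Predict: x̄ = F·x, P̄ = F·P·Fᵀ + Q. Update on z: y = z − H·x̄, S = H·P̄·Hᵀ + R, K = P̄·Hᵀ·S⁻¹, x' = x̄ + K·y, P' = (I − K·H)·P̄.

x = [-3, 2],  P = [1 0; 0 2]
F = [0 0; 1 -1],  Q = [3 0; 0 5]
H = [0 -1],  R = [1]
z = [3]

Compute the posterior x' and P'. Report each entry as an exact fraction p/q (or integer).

x' = [0, -29/9]
P' = [3 0; 0 8/9]

x̄ = F·x = [0, -5]
P̄ = F·P·Fᵀ + Q = [3 0; 0 8]
y = z − H·x̄ = [-2]
S = H·P̄·Hᵀ + R = [9]
K = P̄·Hᵀ·S⁻¹ = [0; -8/9]
x' = x̄ + K·y = [0, -29/9]
P' = (I − K·H)·P̄ = [3 0; 0 8/9]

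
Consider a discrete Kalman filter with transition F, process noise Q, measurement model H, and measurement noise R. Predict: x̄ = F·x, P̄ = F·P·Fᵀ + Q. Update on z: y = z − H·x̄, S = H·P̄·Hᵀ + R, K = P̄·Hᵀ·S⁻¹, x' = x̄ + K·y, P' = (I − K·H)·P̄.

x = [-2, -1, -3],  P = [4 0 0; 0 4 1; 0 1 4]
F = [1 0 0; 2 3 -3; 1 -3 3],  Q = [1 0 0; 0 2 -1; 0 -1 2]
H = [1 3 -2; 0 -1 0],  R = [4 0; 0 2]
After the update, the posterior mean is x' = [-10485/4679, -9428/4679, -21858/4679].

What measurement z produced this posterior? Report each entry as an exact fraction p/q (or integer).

z = [1, 2]

x̄ = F·x = [-2, 2, -8]
P̄ = F·P·Fᵀ + Q = [5 8 4; 8 72 -47; 4 -47 60]
S = H·P̄·Hᵀ + R = [1493 -318; -318 74]
K = P̄·Hᵀ·S⁻¹ = [-495/4679 -2633/4679; 318/4679 -3186/4679; -2036/4679 -11555/9358]
x' − x̄ = [-1127/4679, -18786/4679, 15574/4679] = K·y
y = (KᵀK)⁻¹·Kᵀ·(x' − x̄) = [-19, 4]
z = y + H·x̄ = [-19, 4] + [20, -2] = [1, 2]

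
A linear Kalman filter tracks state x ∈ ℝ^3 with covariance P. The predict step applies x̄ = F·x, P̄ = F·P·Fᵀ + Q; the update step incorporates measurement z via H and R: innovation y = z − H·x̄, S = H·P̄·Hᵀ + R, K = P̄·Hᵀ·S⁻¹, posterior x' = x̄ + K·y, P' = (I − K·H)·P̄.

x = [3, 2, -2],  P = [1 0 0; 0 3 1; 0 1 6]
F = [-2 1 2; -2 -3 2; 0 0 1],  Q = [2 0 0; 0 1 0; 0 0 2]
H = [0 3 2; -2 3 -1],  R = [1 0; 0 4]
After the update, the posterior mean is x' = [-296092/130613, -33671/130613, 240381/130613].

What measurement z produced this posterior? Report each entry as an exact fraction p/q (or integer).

z = [3, 2]

x̄ = F·x = [-8, -16, -2]
P̄ = F·P·Fᵀ + Q = [37 15 13; 15 44 9; 13 9 8]
S = H·P̄·Hᵀ + R = [537 265; 265 374]
K = P̄·Hᵀ·S⁻¹ = [37684/130613 -41369/130613; 31455/130613 10191/130613; 17937/130613 -15154/130613]
x' − x̄ = [748812/130613, 2056137/130613, 501607/130613] = K·y
y = (KᵀK)⁻¹·Kᵀ·(x' − x̄) = [55, 32]
z = y + H·x̄ = [55, 32] + [-52, -30] = [3, 2]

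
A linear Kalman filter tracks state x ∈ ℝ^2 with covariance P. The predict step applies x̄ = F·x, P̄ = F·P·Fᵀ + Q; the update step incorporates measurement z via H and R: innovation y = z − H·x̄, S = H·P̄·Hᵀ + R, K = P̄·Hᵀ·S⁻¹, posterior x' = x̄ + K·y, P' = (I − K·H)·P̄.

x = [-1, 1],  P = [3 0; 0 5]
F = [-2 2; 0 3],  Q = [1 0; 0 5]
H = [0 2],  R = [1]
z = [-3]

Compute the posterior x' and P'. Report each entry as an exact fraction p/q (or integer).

x' = [88/67, -99/67]
P' = [1011/67 10/67; 10/67 50/201]

x̄ = F·x = [4, 3]
P̄ = F·P·Fᵀ + Q = [33 30; 30 50]
y = z − H·x̄ = [-9]
S = H·P̄·Hᵀ + R = [201]
K = P̄·Hᵀ·S⁻¹ = [20/67; 100/201]
x' = x̄ + K·y = [88/67, -99/67]
P' = (I − K·H)·P̄ = [1011/67 10/67; 10/67 50/201]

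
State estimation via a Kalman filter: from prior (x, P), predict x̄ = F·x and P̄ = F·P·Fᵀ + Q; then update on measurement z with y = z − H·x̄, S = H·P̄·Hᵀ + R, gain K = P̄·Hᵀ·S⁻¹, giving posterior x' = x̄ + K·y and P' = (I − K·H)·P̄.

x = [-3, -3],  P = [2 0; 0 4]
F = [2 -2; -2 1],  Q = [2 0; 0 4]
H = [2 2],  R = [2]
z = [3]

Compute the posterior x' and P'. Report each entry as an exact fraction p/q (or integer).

x̄ = F·x = [0, 3]
P̄ = F·P·Fᵀ + Q = [26 -16; -16 16]
y = z − H·x̄ = [-3]
S = H·P̄·Hᵀ + R = [42]
K = P̄·Hᵀ·S⁻¹ = [10/21; 0]
x' = x̄ + K·y = [-10/7, 3]
P' = (I − K·H)·P̄ = [346/21 -16; -16 16]

x' = [-10/7, 3]
P' = [346/21 -16; -16 16]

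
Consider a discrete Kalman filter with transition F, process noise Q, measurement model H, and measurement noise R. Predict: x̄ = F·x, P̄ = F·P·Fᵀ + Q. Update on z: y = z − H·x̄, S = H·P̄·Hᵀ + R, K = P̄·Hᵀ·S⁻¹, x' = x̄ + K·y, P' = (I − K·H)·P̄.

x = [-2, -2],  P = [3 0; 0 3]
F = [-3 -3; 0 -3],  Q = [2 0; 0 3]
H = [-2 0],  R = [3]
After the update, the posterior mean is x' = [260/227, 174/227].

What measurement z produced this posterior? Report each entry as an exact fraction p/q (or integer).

x̄ = F·x = [12, 6]
P̄ = F·P·Fᵀ + Q = [56 27; 27 30]
S = H·P̄·Hᵀ + R = [227]
K = P̄·Hᵀ·S⁻¹ = [-112/227; -54/227]
x' − x̄ = [-2464/227, -1188/227] = K·y
y = (KᵀK)⁻¹·Kᵀ·(x' − x̄) = [22]
z = y + H·x̄ = [22] + [-24] = [-2]

z = [-2]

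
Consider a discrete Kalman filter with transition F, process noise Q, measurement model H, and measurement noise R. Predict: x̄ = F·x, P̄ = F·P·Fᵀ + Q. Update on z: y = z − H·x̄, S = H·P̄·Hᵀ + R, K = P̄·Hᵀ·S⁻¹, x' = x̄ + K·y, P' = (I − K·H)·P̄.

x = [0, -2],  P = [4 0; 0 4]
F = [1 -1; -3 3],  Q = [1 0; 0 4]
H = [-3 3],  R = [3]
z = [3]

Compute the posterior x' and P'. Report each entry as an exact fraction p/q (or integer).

x̄ = F·x = [2, -6]
P̄ = F·P·Fᵀ + Q = [9 -24; -24 76]
y = z − H·x̄ = [27]
S = H·P̄·Hᵀ + R = [1200]
K = P̄·Hᵀ·S⁻¹ = [-33/400; 1/4]
x' = x̄ + K·y = [-91/400, 3/4]
P' = (I − K·H)·P̄ = [333/400 3/4; 3/4 1]

x' = [-91/400, 3/4]
P' = [333/400 3/4; 3/4 1]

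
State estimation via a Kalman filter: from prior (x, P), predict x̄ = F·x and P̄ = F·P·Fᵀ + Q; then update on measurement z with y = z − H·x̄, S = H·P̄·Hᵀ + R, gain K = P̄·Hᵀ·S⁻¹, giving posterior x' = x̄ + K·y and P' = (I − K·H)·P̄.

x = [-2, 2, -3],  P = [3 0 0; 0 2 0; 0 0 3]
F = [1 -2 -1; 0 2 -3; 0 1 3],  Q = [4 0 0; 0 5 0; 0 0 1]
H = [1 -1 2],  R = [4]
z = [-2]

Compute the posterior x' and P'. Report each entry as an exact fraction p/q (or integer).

x̄ = F·x = [-3, 13, -7]
P̄ = F·P·Fᵀ + Q = [18 1 -13; 1 40 -23; -13 -23 30]
y = z − H·x̄ = [28]
S = H·P̄·Hᵀ + R = [220]
K = P̄·Hᵀ·S⁻¹ = [-9/220; -17/44; 7/22]
x' = x̄ + K·y = [-228/55, 24/11, 21/11]
P' = (I − K·H)·P̄ = [3879/220 -109/44 -223/22; -109/44 315/44 89/22; -223/22 89/22 85/11]

x' = [-228/55, 24/11, 21/11]
P' = [3879/220 -109/44 -223/22; -109/44 315/44 89/22; -223/22 89/22 85/11]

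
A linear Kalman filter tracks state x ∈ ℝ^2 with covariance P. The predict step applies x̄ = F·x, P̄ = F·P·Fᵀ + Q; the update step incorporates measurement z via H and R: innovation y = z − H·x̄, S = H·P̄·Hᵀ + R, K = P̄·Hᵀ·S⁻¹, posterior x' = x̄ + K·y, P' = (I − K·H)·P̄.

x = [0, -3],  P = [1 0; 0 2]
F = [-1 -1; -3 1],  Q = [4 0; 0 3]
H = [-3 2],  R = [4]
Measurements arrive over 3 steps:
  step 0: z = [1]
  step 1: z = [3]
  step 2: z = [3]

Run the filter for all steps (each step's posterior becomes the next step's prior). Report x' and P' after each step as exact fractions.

step 0: x̄ = F·x = [3, -3]
step 0: P̄ = F·P·Fᵀ + Q = [7 1; 1 14]
step 0: y = z − H·x̄ = [16]
step 0: S = H·P̄·Hᵀ + R = [111]
step 0: K = P̄·Hᵀ·S⁻¹ = [-19/111; 25/111]
step 0: x' = x̄ + K·y = [29/111, 67/111]
step 0: P' = (I − K·H)·P̄ = [416/111 586/111; 586/111 929/111]
step 1: x̄ = F·x = [-32/37, -20/111]
step 1: P̄ = F·P·Fᵀ + Q = [987/37 497/37; 497/37 1490/111]
step 1: y = z − H·x̄ = [85/111]
step 1: S = H·P̄·Hᵀ + R = [15161/111]
step 1: K = P̄·Hᵀ·S⁻¹ = [-5901/15161; -1493/15161]
step 1: x' = x̄ + K·y = [-17631/15161, -3875/15161]
step 1: P' = (I − K·H)·P̄ = [90720/15161 124278/15161; 124278/15161 183431/15161]
step 2: x̄ = F·x = [21506/15161, 49018/15161]
step 2: P̄ = F·P·Fᵀ + Q = [583351/15161 337285/15161; 337285/15161 299726/15161]
step 2: y = z − H·x̄ = [11965/15161]
step 2: S = H·P̄·Hᵀ + R = [2462287/15161]
step 2: K = P̄·Hᵀ·S⁻¹ = [-1075483/2462287; -412403/2462287]
step 2: x' = x̄ + K·y = [2644007/2462287, 7635511/2462287]
step 2: P' = (I − K·H)·P̄ = [18449568/2462287 25523386/2462287; 25523386/2462287 37460273/2462287]

step 0: x' = [29/111, 67/111], P' = [416/111 586/111; 586/111 929/111]
step 1: x' = [-17631/15161, -3875/15161], P' = [90720/15161 124278/15161; 124278/15161 183431/15161]
step 2: x' = [2644007/2462287, 7635511/2462287], P' = [18449568/2462287 25523386/2462287; 25523386/2462287 37460273/2462287]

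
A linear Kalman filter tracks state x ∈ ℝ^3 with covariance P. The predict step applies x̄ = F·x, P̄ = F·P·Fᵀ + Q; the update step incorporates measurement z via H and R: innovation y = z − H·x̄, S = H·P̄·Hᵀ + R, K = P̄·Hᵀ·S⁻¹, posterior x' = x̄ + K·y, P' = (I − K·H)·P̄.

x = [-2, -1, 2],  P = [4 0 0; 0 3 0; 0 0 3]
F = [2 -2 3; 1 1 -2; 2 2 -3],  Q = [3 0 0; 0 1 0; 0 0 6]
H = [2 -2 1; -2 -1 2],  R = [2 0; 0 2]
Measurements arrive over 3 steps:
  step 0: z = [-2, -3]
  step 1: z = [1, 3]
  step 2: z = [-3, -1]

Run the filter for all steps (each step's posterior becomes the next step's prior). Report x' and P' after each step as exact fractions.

step 0: x̄ = F·x = [4, -7, -12]
step 0: P̄ = F·P·Fᵀ + Q = [58 -16 -23; -16 20 32; -23 32 61]
step 0: y = z − H·x̄ = [-12, 22]
step 0: S = H·P̄·Hᵀ + R = [283 -308; -308 490]
step 0: K = P̄·Hᵀ·S⁻¹ = [1163/3129 -1409/21903; 272/3129 4594/21903; 1277/3129 11698/21903]
step 0: x' = x̄ + K·y = [-41078/21903, -75101/21903, -112748/21903]
step 0: P' = (I − K·H)·P̄ = [47035/21903 82276/21903 86764/21903; 82276/21903 165076/21903 169408/21903; 86764/21903 169408/21903 183166/21903]
step 1: x̄ = F·x = [-90066/7301, 36439/7301, 105886/21903]
step 1: P̄ = F·P·Fᵀ + Q = [304237/7301 -78662/7301 -29254/7301; -78662/7301 35514/7301 19706/7301; -29254/7301 19706/7301 212500/21903]
step 1: y = z − H·x̄ = [675047/21903, -577142/21903]
step 1: S = H·P̄·Hᵀ + R = [5633686/21903 -3955846/21903; -3955846/21903 4172872/21903]
step 1: K = P̄·Hᵀ·S⁻¹ = [25551312/89712973 -13722624/89712973; -7974375/89712973 2838744/89712973; 2939309/12816139 4449259/12816139]
step 1: x' = x̄ + K·y = [42367406/89712973, 127184256/89712973, 35308733/12816139]
step 1: P' = (I − K·H)·P̄ = [54930293/89712973 66643754/89712973 10647078/12816139; 66643754/89712973 145812504/89712973 20341250/12816139; 10647078/12816139 20341250/12816139 3609566/1830877]
step 2: x̄ = F·x = [571849693/89712973, -46395800/12816139, -57482867/12816139]
step 2: P̄ = F·P·Fᵀ + Q = [1316468233/89712973 -45826446/12816139 -35240350/12816139; -45826446/12816139 5378470/1830877 4302958/1830877; -35240350/12816139 4302958/1830877 17616288/1830877]
step 2: y = z − H·x̄ = [-1659999436/89712973, 1533975951/89712973]
step 2: S = H·P̄·Hᵀ + R = [8098848518/89712973 -5201546502/89712973; -5201546502/89712973 9008575700/89712973]
step 2: K = P̄·Hᵀ·S⁻¹ = [35344277486/127916293513 -19428857816/127916293513; -12453039887/127916293513 4165089620/127916293513; 27817370917/127916293513 44587121621/127916293513]
step 2: x' = x̄ + K·y = [-170833577911/127916293513, -161428881576/127916293513, -326064489606/127916293513]
step 2: P' = (I − K·H)·P̄ = [76616565405/127916293513 93154855618/127916293513 103765135398/127916293513; 93154855618/127916293513 205690490832/127916293513 200165190654/127916293513; 103765135398/127916293513 200165190654/127916293513 248434852346/127916293513]

step 0: x' = [-41078/21903, -75101/21903, -112748/21903], P' = [47035/21903 82276/21903 86764/21903; 82276/21903 165076/21903 169408/21903; 86764/21903 169408/21903 183166/21903]
step 1: x' = [42367406/89712973, 127184256/89712973, 35308733/12816139], P' = [54930293/89712973 66643754/89712973 10647078/12816139; 66643754/89712973 145812504/89712973 20341250/12816139; 10647078/12816139 20341250/12816139 3609566/1830877]
step 2: x' = [-170833577911/127916293513, -161428881576/127916293513, -326064489606/127916293513], P' = [76616565405/127916293513 93154855618/127916293513 103765135398/127916293513; 93154855618/127916293513 205690490832/127916293513 200165190654/127916293513; 103765135398/127916293513 200165190654/127916293513 248434852346/127916293513]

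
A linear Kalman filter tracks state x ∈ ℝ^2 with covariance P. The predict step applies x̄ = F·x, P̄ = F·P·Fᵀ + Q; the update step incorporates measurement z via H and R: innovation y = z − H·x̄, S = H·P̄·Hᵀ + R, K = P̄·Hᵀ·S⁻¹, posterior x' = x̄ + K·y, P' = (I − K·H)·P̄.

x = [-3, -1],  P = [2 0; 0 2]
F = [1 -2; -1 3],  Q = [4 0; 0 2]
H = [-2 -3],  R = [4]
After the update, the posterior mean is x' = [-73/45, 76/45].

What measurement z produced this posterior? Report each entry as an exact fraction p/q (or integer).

z = [-2]

x̄ = F·x = [-1, 0]
P̄ = F·P·Fᵀ + Q = [14 -14; -14 22]
S = H·P̄·Hᵀ + R = [90]
K = P̄·Hᵀ·S⁻¹ = [7/45; -19/45]
x' − x̄ = [-28/45, 76/45] = K·y
y = (KᵀK)⁻¹·Kᵀ·(x' − x̄) = [-4]
z = y + H·x̄ = [-4] + [2] = [-2]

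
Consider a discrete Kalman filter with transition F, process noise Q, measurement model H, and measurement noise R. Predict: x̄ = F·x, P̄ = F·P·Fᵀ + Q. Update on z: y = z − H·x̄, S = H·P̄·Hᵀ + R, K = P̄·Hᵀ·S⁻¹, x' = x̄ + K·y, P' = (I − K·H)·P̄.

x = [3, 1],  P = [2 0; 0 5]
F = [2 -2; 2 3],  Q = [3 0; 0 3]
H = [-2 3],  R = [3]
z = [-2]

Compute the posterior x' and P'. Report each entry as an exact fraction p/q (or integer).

x' = [6268/895, 3603/895]
P' = [11361/895 7446/895; 7446/895 5176/895]

x̄ = F·x = [4, 9]
P̄ = F·P·Fᵀ + Q = [31 -22; -22 56]
y = z − H·x̄ = [-21]
S = H·P̄·Hᵀ + R = [895]
K = P̄·Hᵀ·S⁻¹ = [-128/895; 212/895]
x' = x̄ + K·y = [6268/895, 3603/895]
P' = (I − K·H)·P̄ = [11361/895 7446/895; 7446/895 5176/895]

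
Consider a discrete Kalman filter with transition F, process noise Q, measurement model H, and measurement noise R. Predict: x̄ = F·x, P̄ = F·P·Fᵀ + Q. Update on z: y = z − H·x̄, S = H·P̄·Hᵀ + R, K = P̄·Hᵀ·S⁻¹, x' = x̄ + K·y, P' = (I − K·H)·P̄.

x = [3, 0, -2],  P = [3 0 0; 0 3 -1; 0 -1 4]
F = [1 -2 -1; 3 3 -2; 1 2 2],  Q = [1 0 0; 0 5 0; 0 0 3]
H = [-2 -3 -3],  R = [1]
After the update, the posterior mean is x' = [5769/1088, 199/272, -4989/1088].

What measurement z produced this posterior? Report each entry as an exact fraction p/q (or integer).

x̄ = F·x = [5, 13, -1]
P̄ = F·P·Fᵀ + Q = [16 -2 -11; -2 87 9; -11 9 26]
S = H·P̄·Hᵀ + R = [1088]
K = P̄·Hᵀ·S⁻¹ = [7/1088; -71/272; -83/1088]
x' − x̄ = [329/1088, -3337/272, -3901/1088] = K·y
y = (KᵀK)⁻¹·Kᵀ·(x' − x̄) = [47]
z = y + H·x̄ = [47] + [-46] = [1]

z = [1]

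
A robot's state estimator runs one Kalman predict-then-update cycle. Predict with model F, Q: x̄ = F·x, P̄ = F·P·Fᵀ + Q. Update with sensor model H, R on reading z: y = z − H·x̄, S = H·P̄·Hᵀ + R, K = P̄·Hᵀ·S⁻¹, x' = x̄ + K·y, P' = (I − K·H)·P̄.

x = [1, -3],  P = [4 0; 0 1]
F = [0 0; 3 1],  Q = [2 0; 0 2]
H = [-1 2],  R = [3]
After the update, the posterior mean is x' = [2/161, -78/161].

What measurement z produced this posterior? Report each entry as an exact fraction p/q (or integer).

x̄ = F·x = [0, 0]
P̄ = F·P·Fᵀ + Q = [2 0; 0 39]
S = H·P̄·Hᵀ + R = [161]
K = P̄·Hᵀ·S⁻¹ = [-2/161; 78/161]
x' − x̄ = [2/161, -78/161] = K·y
y = (KᵀK)⁻¹·Kᵀ·(x' − x̄) = [-1]
z = y + H·x̄ = [-1] + [0] = [-1]

z = [-1]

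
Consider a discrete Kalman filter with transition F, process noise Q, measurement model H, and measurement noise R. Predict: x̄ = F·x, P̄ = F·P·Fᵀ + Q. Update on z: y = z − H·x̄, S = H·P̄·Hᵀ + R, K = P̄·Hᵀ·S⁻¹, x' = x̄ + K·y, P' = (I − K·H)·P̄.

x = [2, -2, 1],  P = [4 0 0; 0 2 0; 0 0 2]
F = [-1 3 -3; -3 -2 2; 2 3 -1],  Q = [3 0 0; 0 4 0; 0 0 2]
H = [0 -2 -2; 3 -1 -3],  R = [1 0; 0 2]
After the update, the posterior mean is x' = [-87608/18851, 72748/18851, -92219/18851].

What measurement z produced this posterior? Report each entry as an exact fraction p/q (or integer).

x̄ = F·x = [-11, 0, -3]
P̄ = F·P·Fᵀ + Q = [43 -12 16; -12 56 -40; 16 -40 38]
S = H·P̄·Hᵀ + R = [57 -4; -4 331]
K = P̄·Hᵀ·S⁻¹ = [-2276/18851 5269/18851; -10480/18851 1468/18851; 1220/18851 -1466/18851]
x' − x̄ = [119753/18851, 72748/18851, -35666/18851] = K·y
y = (KᵀK)⁻¹·Kᵀ·(x' − x̄) = [-4, 21]
z = y + H·x̄ = [-4, 21] + [6, -24] = [2, -3]

z = [2, -3]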